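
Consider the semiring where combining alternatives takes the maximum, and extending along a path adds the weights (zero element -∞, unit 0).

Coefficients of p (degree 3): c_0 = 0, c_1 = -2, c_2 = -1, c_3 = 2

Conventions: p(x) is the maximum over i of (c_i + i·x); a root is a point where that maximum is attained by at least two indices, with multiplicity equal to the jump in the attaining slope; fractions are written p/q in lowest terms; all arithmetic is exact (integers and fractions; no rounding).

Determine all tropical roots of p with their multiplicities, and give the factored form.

hull edge (i=0, c=0) to (i=3, c=2): slope 2/3, span 3
Factored form: p(x) = 2 ⊗ (x ⊕ (-2/3)) ⊗ (x ⊕ (-2/3)) ⊗ (x ⊕ (-2/3))
Answer: roots = -2/3 (mult 3)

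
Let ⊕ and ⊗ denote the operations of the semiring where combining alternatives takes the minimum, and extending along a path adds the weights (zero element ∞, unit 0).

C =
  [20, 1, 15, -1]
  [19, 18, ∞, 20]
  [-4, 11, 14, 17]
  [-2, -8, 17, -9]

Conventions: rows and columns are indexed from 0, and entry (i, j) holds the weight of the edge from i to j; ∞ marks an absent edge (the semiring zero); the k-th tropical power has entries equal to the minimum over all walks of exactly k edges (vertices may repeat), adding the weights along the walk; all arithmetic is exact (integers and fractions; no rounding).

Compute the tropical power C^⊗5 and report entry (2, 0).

C^⊗2:
  [-3, -9, 16, -10]
  [18, 12, 34, 11]
  [10, -3, 11, -5]
  [-11, -17, 8, -18]
C^⊗3:
  [-12, -18, 7, -19]
  [9, 3, 28, 2]
  [-7, -13, 12, -14]
  [-20, -26, -1, -27]
C^⊗4:
  [-21, -27, -2, -28]
  [0, -6, 19, -7]
  [-16, -22, 3, -23]
  [-29, -35, -10, -36]
C^⊗5:
  [-30, -36, -11, -37]
  [-9, -15, 10, -16]
  [-25, -31, -6, -32]
  [-38, -44, -19, -45]
Key observation: the optimum is the walk 2->0->3->3->3->0, with weight (-4) + (-1) + (-9) + (-9) + (-2) = -25.
Optimal value attained by: walk 2->0->3->3->3->0.
Answer: (C^⊗5)[2][0] = -25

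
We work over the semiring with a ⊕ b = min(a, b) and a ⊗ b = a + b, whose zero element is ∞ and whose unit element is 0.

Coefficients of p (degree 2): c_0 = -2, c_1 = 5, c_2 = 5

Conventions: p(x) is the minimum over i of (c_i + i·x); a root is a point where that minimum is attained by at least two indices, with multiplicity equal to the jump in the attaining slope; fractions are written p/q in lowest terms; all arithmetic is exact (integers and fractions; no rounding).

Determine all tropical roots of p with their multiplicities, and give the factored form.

hull edge (i=0, c=-2) to (i=2, c=5): slope 7/2, span 2
Factored form: p(x) = 5 ⊗ (x ⊕ (-7/2)) ⊗ (x ⊕ (-7/2))
Answer: roots = -7/2 (mult 2)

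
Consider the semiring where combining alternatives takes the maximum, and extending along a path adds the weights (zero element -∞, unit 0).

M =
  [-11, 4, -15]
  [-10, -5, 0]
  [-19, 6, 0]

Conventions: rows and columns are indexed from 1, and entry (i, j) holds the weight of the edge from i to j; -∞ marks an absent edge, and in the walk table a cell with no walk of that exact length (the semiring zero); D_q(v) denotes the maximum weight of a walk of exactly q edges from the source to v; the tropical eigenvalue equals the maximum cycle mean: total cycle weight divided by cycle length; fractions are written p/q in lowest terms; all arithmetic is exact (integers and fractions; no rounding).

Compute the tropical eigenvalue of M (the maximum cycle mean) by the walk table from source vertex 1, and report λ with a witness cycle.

q=0: [0, -∞, -∞]
q=1: [-11, 4, -15]
q=2: [-6, -1, 4]
q=3: [-11, 10, 4]
Optimal cycle mean attained by: cycle 2->3->2, total 0 + 6, length 2.
Answer: λ = 3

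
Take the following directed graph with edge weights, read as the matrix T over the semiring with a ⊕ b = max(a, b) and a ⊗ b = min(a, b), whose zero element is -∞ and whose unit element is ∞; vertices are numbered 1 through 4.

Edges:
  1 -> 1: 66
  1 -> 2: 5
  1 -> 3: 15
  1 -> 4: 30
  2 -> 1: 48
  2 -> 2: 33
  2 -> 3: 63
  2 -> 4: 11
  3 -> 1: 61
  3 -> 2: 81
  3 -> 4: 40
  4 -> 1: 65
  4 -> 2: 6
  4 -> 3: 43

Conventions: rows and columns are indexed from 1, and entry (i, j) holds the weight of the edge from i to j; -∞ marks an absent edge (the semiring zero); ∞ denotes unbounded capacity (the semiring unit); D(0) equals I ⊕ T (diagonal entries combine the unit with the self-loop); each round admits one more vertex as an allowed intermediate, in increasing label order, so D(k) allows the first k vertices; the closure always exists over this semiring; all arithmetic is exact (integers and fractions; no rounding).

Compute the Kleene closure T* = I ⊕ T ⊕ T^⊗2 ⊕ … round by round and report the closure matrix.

D(0):
  [∞, 5, 15, 30]
  [48, ∞, 63, 11]
  [61, 81, ∞, 40]
  [65, 6, 43, ∞]
D(1):
  [∞, 5, 15, 30]
  [48, ∞, 63, 30]
  [61, 81, ∞, 40]
  [65, 6, 43, ∞]
D(2):
  [∞, 5, 15, 30]
  [48, ∞, 63, 30]
  [61, 81, ∞, 40]
  [65, 6, 43, ∞]
D(3):
  [∞, 15, 15, 30]
  [61, ∞, 63, 40]
  [61, 81, ∞, 40]
  [65, 43, 43, ∞]
D(4):
  [∞, 30, 30, 30]
  [61, ∞, 63, 40]
  [61, 81, ∞, 40]
  [65, 43, 43, ∞]
Answer: T* = [[∞, 30, 30, 30], [61, ∞, 63, 40], [61, 81, ∞, 40], [65, 43, 43, ∞]]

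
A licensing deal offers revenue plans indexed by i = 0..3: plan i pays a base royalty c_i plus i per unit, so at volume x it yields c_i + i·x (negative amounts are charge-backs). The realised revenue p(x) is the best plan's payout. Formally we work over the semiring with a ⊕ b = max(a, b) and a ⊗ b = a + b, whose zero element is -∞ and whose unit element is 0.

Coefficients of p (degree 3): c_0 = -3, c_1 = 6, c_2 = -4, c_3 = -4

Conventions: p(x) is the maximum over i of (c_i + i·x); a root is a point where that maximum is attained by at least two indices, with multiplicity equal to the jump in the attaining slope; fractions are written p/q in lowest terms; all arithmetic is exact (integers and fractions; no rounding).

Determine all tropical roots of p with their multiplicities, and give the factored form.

hull edge (i=0, c=-3) to (i=1, c=6): slope 9, span 1
hull edge (i=1, c=6) to (i=3, c=-4): slope -5, span 2
Factored form: p(x) = -4 ⊗ (x ⊕ (-9)) ⊗ (x ⊕ 5) ⊗ (x ⊕ 5)
Answer: roots = -9 (mult 1), 5 (mult 2)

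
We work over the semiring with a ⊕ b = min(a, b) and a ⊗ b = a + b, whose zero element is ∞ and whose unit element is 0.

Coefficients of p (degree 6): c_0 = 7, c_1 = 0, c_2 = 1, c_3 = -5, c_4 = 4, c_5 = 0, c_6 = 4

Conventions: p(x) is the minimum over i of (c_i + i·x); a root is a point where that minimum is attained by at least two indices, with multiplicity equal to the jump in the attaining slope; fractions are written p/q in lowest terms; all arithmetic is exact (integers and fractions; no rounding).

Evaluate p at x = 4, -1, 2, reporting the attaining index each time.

p(4) = min(7+0·4=7, 0+1·4=4, 1+2·4=9, -5+3·4=7, 4+4·4=20, 0+5·4=20, 4+6·4=28) = 4 (attained by i=1)
p(-1) = min(7+0·(-1)=7, 0+1·(-1)=-1, 1+2·(-1)=-1, -5+3·(-1)=-8, 4+4·(-1)=0, 0+5·(-1)=-5, 4+6·(-1)=-2) = -8 (attained by i=3)
p(2) = min(7+0·2=7, 0+1·2=2, 1+2·2=5, -5+3·2=1, 4+4·2=12, 0+5·2=10, 4+6·2=16) = 1 (attained by i=3)
Answer: p(4) = 4; p(-1) = -8; p(2) = 1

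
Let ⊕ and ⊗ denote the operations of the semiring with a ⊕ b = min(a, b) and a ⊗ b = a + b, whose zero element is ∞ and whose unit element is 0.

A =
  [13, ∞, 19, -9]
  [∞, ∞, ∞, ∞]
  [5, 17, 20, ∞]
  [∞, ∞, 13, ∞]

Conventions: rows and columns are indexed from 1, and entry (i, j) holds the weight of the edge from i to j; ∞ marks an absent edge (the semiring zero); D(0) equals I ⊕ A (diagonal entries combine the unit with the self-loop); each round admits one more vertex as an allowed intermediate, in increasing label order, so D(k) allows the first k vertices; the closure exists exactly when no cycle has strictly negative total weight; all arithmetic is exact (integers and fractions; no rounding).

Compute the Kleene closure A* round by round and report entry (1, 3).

D(0):
  [0, ∞, 19, -9]
  [∞, 0, ∞, ∞]
  [5, 17, 0, ∞]
  [∞, ∞, 13, 0]
D(1):
  [0, ∞, 19, -9]
  [∞, 0, ∞, ∞]
  [5, 17, 0, -4]
  [∞, ∞, 13, 0]
D(2):
  [0, ∞, 19, -9]
  [∞, 0, ∞, ∞]
  [5, 17, 0, -4]
  [∞, ∞, 13, 0]
D(3):
  [0, 36, 19, -9]
  [∞, 0, ∞, ∞]
  [5, 17, 0, -4]
  [18, 30, 13, 0]
D(4):
  [0, 21, 4, -9]
  [∞, 0, ∞, ∞]
  [5, 17, 0, -4]
  [18, 30, 13, 0]
Answer: A*[1][3] = 4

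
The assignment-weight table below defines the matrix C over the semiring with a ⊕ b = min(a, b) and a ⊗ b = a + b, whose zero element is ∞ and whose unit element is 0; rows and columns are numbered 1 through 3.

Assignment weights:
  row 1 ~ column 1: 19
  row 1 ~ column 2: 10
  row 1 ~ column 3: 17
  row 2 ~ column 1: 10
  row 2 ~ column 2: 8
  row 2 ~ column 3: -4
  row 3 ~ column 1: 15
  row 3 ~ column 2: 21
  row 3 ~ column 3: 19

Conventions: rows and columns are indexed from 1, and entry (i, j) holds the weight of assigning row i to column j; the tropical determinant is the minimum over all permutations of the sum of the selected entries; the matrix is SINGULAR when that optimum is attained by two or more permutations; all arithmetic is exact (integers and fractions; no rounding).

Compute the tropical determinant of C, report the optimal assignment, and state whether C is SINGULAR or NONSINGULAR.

σ = (1, 2, 3): 19 + 8 + 19 = 46
σ = (1, 3, 2): 19 + (-4) + 21 = 36
σ = (2, 1, 3): 10 + 10 + 19 = 39
σ = (2, 3, 1): 10 + (-4) + 15 = 21
σ = (3, 1, 2): 17 + 10 + 21 = 48
σ = (3, 2, 1): 17 + 8 + 15 = 40
Optimal value attained by: σ = (2, 3, 1).
Answer: det⊕(C) = 21; verdict: NONSINGULAR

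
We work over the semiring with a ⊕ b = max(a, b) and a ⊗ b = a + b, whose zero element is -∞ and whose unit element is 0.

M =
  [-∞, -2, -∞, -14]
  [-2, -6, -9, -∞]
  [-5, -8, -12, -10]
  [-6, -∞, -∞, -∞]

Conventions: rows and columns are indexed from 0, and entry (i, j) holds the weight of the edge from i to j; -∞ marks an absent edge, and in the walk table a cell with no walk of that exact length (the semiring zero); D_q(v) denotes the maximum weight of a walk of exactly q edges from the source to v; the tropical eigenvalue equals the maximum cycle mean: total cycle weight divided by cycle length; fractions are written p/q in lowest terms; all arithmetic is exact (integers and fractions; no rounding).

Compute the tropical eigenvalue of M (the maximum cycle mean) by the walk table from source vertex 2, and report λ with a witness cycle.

q=0: [-∞, -∞, 0, -∞]
q=1: [-5, -8, -12, -10]
q=2: [-10, -7, -17, -19]
q=3: [-9, -12, -16, -24]
q=4: [-14, -11, -21, -23]
Optimal cycle mean attained by: cycle 0->1->0, total (-2) + (-2), length 2.
Answer: λ = -2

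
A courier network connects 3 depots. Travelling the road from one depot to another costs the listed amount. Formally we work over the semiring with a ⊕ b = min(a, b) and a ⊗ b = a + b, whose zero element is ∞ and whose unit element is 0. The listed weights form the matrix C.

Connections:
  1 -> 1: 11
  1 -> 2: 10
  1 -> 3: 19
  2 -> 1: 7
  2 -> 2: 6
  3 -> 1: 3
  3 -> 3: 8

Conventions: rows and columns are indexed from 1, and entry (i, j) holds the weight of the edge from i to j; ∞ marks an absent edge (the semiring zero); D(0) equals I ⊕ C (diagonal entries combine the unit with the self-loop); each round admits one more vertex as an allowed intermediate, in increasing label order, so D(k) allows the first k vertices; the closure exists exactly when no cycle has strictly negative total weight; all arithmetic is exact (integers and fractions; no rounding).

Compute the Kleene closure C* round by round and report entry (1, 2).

D(0):
  [0, 10, 19]
  [7, 0, ∞]
  [3, ∞, 0]
D(1):
  [0, 10, 19]
  [7, 0, 26]
  [3, 13, 0]
D(2):
  [0, 10, 19]
  [7, 0, 26]
  [3, 13, 0]
D(3):
  [0, 10, 19]
  [7, 0, 26]
  [3, 13, 0]
Answer: C*[1][2] = 10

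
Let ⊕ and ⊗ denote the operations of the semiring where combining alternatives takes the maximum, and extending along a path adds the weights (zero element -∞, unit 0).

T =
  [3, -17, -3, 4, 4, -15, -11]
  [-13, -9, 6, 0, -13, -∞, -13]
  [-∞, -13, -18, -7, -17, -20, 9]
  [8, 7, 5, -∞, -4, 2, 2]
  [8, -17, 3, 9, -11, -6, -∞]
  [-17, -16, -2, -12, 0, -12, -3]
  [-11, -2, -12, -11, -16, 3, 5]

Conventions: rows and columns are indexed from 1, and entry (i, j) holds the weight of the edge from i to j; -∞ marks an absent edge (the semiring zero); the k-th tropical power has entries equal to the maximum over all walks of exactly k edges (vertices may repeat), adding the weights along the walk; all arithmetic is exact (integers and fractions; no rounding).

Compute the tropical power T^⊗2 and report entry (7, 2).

T^⊗2:
  [12, 11, 9, 13, 7, 6, 6]
  [8, 7, 5, -1, -4, 2, 15]
  [1, 7, -2, -2, -7, 12, 14]
  [11, 0, 13, 12, 12, 5, 14]
  [17, 16, 14, 12, 12, 11, 12]
  [8, -5, 3, 9, -11, 0, 7]
  [-3, 3, 4, -2, 3, 8, 10]
Key observation: the optimum is the walk 7->7->2, with weight 5 + (-2) = 3.
Optimal value attained by: walk 7->7->2.
Answer: (T^⊗2)[7][2] = 3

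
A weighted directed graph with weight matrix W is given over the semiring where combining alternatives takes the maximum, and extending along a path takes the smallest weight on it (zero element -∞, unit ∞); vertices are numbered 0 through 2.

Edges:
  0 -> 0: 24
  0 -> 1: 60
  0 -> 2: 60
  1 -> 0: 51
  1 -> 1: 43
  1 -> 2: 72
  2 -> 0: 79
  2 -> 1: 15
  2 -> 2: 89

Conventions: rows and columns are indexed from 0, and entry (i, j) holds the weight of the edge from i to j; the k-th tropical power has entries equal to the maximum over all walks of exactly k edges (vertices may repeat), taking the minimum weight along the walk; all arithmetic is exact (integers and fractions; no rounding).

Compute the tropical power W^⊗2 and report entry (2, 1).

W^⊗2:
  [60, 43, 60]
  [72, 51, 72]
  [79, 60, 89]
Key observation: the optimum is the walk 2->0->1, with weight 79 min 60 = 60.
Optimal value attained by: walk 2->0->1.
Answer: (W^⊗2)[2][1] = 60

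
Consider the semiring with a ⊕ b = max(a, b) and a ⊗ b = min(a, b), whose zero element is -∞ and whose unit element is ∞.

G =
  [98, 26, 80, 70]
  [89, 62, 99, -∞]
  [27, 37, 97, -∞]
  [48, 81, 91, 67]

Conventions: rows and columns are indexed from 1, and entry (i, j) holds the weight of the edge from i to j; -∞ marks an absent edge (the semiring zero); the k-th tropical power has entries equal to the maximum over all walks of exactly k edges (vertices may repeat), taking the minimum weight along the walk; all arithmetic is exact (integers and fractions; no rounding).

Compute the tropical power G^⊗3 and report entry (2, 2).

G^⊗2:
  [98, 70, 80, 70]
  [89, 62, 97, 70]
  [37, 37, 97, 27]
  [81, 67, 91, 67]
G^⊗3:
  [98, 70, 80, 70]
  [89, 70, 97, 70]
  [37, 37, 97, 37]
  [81, 67, 91, 70]
Key observation: the optimum is the walk 2->1->4->2, with weight 89 min 70 min 81 = 70.
Optimal value attained by: walk 2->1->4->2.
Answer: (G^⊗3)[2][2] = 70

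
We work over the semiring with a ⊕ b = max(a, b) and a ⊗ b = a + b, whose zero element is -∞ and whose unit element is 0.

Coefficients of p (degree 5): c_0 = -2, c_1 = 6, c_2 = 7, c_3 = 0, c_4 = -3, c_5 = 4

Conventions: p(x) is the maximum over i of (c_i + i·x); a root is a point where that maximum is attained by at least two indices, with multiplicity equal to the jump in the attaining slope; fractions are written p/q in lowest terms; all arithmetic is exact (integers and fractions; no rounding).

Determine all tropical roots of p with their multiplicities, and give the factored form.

hull edge (i=0, c=-2) to (i=1, c=6): slope 8, span 1
hull edge (i=1, c=6) to (i=2, c=7): slope 1, span 1
hull edge (i=2, c=7) to (i=5, c=4): slope -1, span 3
Factored form: p(x) = 4 ⊗ (x ⊕ (-8)) ⊗ (x ⊕ (-1)) ⊗ (x ⊕ 1) ⊗ (x ⊕ 1) ⊗ (x ⊕ 1)
Answer: roots = -8 (mult 1), -1 (mult 1), 1 (mult 3)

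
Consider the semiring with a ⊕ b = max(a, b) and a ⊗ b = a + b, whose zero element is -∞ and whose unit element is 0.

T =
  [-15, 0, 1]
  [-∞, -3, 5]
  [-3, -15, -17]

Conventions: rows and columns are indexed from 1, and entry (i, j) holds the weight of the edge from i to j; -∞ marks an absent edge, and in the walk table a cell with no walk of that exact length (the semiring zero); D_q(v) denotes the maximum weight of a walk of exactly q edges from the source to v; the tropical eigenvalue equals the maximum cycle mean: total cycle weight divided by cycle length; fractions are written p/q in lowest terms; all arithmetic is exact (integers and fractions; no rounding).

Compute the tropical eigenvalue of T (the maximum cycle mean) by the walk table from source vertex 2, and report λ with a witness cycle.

q=0: [-∞, 0, -∞]
q=1: [-∞, -3, 5]
q=2: [2, -6, 2]
q=3: [-1, 2, 3]
Optimal cycle mean attained by: cycle 1->2->3->1, total 0 + 5 + (-3), length 3.
Answer: λ = 2/3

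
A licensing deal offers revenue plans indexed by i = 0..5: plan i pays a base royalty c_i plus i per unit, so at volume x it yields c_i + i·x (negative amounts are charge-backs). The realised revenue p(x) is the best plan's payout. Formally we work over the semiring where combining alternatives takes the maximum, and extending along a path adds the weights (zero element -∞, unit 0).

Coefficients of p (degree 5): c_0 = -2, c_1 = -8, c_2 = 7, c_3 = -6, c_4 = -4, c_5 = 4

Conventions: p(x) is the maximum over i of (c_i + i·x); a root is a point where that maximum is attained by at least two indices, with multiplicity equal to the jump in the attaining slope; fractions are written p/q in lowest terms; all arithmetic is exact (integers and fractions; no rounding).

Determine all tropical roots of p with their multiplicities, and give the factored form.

hull edge (i=0, c=-2) to (i=2, c=7): slope 9/2, span 2
hull edge (i=2, c=7) to (i=5, c=4): slope -1, span 3
Factored form: p(x) = 4 ⊗ (x ⊕ (-9/2)) ⊗ (x ⊕ (-9/2)) ⊗ (x ⊕ 1) ⊗ (x ⊕ 1) ⊗ (x ⊕ 1)
Answer: roots = -9/2 (mult 2), 1 (mult 3)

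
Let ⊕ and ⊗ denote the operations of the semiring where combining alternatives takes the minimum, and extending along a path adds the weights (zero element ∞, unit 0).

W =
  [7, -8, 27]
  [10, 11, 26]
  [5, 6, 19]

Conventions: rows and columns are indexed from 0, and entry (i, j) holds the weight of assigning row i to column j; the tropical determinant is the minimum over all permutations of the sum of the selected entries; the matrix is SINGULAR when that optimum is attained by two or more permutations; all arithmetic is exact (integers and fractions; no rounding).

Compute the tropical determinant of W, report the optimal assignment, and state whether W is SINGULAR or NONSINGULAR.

σ = (0, 1, 2): 7 + 11 + 19 = 37
σ = (0, 2, 1): 7 + 26 + 6 = 39
σ = (1, 0, 2): (-8) + 10 + 19 = 21
σ = (1, 2, 0): (-8) + 26 + 5 = 23
σ = (2, 0, 1): 27 + 10 + 6 = 43
σ = (2, 1, 0): 27 + 11 + 5 = 43
Optimal value attained by: σ = (1, 0, 2).
Answer: det⊕(W) = 21; verdict: NONSINGULAR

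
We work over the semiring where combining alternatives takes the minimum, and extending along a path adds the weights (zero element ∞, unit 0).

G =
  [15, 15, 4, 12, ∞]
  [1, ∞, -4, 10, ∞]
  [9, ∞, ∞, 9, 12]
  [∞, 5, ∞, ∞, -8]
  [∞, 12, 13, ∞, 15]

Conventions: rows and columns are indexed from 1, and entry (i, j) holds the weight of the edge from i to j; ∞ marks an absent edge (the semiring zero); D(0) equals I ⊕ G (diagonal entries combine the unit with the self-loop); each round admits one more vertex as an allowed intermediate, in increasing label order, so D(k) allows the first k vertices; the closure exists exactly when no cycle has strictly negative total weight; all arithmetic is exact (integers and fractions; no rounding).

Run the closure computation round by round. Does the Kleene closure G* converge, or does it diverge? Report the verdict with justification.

D(0):
  [0, 15, 4, 12, ∞]
  [1, 0, -4, 10, ∞]
  [9, ∞, 0, 9, 12]
  [∞, 5, ∞, 0, -8]
  [∞, 12, 13, ∞, 0]
D(1):
  [0, 15, 4, 12, ∞]
  [1, 0, -4, 10, ∞]
  [9, 24, 0, 9, 12]
  [∞, 5, ∞, 0, -8]
  [∞, 12, 13, ∞, 0]
D(2):
  [0, 15, 4, 12, ∞]
  [1, 0, -4, 10, ∞]
  [9, 24, 0, 9, 12]
  [6, 5, 1, 0, -8]
  [13, 12, 8, 22, 0]
D(3):
  [0, 15, 4, 12, 16]
  [1, 0, -4, 5, 8]
  [9, 24, 0, 9, 12]
  [6, 5, 1, 0, -8]
  [13, 12, 8, 17, 0]
D(4):
  [0, 15, 4, 12, 4]
  [1, 0, -4, 5, -3]
  [9, 14, 0, 9, 1]
  [6, 5, 1, 0, -8]
  [13, 12, 8, 17, 0]
D(5):
  [0, 15, 4, 12, 4]
  [1, 0, -4, 5, -3]
  [9, 13, 0, 9, 1]
  [5, 4, 0, 0, -8]
  [13, 12, 8, 17, 0]
Key observation: every diagonal entry stays at the unit through all rounds, so no improving cycle exists.
Answer: CONVERGES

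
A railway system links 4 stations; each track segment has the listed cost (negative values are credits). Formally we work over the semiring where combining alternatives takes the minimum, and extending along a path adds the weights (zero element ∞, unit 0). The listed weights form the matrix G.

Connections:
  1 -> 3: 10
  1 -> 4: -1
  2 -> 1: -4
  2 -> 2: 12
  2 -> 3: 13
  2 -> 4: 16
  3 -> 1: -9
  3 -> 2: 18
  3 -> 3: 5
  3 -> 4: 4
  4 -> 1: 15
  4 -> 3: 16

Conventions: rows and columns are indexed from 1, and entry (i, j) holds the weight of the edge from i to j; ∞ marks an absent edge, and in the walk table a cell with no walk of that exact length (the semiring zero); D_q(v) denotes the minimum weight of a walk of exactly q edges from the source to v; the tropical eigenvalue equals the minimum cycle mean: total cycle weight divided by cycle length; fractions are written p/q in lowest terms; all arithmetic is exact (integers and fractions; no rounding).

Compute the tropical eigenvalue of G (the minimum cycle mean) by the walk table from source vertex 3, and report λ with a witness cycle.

q=0: [∞, ∞, 0, ∞]
q=1: [-9, 18, 5, 4]
q=2: [-4, 23, 1, -10]
q=3: [-8, 19, 6, -5]
q=4: [-3, 24, 2, -9]
Optimal cycle mean attained by: cycle 1->3->1, total 10 + (-9), length 2.
Answer: λ = 1/2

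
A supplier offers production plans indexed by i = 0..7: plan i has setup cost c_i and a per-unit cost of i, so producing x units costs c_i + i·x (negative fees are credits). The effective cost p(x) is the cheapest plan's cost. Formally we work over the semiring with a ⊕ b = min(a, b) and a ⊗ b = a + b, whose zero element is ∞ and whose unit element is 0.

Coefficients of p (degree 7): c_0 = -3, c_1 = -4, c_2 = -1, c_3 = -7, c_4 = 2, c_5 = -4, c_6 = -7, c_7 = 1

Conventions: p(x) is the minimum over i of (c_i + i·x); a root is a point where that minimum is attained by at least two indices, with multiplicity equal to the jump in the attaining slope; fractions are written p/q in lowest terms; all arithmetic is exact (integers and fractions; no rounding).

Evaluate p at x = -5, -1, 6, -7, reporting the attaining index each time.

p(-5) = min(-3+0·(-5)=-3, -4+1·(-5)=-9, -1+2·(-5)=-11, -7+3·(-5)=-22, 2+4·(-5)=-18, -4+5·(-5)=-29, -7+6·(-5)=-37, 1+7·(-5)=-34) = -37 (attained by i=6)
p(-1) = min(-3+0·(-1)=-3, -4+1·(-1)=-5, -1+2·(-1)=-3, -7+3·(-1)=-10, 2+4·(-1)=-2, -4+5·(-1)=-9, -7+6·(-1)=-13, 1+7·(-1)=-6) = -13 (attained by i=6)
p(6) = min(-3+0·6=-3, -4+1·6=2, -1+2·6=11, -7+3·6=11, 2+4·6=26, -4+5·6=26, -7+6·6=29, 1+7·6=43) = -3 (attained by i=0)
p(-7) = min(-3+0·(-7)=-3, -4+1·(-7)=-11, -1+2·(-7)=-15, -7+3·(-7)=-28, 2+4·(-7)=-26, -4+5·(-7)=-39, -7+6·(-7)=-49, 1+7·(-7)=-48) = -49 (attained by i=6)
Answer: p(-5) = -37; p(-1) = -13; p(6) = -3; p(-7) = -49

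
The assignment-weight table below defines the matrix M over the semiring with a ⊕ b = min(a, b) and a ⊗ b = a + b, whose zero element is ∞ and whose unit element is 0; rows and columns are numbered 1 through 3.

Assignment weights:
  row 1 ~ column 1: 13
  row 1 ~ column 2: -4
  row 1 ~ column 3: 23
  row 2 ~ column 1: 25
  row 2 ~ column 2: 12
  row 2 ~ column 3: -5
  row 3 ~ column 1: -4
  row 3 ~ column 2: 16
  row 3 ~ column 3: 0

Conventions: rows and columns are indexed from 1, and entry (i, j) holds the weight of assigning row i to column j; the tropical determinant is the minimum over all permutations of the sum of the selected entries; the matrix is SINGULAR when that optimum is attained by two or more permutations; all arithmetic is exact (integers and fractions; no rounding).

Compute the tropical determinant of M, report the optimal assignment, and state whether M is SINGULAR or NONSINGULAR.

σ = (1, 2, 3): 13 + 12 + 0 = 25
σ = (1, 3, 2): 13 + (-5) + 16 = 24
σ = (2, 1, 3): (-4) + 25 + 0 = 21
σ = (2, 3, 1): (-4) + (-5) + (-4) = -13
σ = (3, 1, 2): 23 + 25 + 16 = 64
σ = (3, 2, 1): 23 + 12 + (-4) = 31
Optimal value attained by: σ = (2, 3, 1).
Answer: det⊕(M) = -13; verdict: NONSINGULAR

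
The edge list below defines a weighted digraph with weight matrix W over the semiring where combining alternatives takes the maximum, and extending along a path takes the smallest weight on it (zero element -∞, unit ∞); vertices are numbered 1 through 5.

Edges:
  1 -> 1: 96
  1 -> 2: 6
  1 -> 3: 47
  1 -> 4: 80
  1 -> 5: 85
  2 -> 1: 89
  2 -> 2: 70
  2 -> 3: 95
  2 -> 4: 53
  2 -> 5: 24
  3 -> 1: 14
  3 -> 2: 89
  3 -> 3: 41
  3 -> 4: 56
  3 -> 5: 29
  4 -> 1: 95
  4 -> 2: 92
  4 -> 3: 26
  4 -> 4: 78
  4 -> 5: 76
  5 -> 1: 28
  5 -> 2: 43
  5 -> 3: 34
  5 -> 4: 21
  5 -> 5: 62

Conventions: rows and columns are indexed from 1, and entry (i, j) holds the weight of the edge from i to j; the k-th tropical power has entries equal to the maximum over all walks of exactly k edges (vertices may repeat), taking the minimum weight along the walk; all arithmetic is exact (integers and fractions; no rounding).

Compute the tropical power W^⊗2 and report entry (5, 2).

W^⊗2:
  [96, 80, 47, 80, 85]
  [89, 89, 70, 80, 85]
  [89, 70, 89, 56, 56]
  [95, 78, 92, 80, 85]
  [43, 43, 43, 43, 62]
Key observation: the optimum is the walk 5->2->2, with weight 43 min 70 = 43.
Optimal value attained by: walk 5->2->2.
Answer: (W^⊗2)[5][2] = 43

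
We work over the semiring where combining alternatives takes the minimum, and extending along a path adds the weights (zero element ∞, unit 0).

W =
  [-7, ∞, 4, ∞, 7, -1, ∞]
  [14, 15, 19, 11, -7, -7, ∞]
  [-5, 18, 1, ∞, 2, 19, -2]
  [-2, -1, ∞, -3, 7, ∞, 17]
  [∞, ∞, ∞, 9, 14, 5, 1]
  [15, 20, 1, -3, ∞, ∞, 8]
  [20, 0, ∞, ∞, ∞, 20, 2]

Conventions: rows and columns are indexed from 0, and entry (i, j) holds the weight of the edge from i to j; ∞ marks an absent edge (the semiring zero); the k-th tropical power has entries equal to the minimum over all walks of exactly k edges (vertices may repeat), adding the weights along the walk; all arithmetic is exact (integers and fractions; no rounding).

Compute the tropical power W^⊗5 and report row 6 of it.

W^⊗2:
  [-14, 19, -3, -4, 0, -8, 2]
  [7, 10, -6, -10, 7, -2, -6]
  [-12, -2, -1, 11, 2, -6, -1]
  [-9, -4, 2, -6, -8, -8, 8]
  [7, 1, 6, 2, 16, 19, 3]
  [-5, -4, 2, -6, 3, 13, -1]
  [13, 2, 19, 11, -7, -7, 4]
W^⊗3:
  [-21, -5, -10, -11, -7, -15, -5]
  [-12, -11, -5, -13, -4, 3, -8]
  [-19, -1, -8, -9, -9, -13, -3]
  [-16, -7, -7, -11, -11, -11, -7]
  [0, 1, 7, -1, -6, -6, 4]
  [-12, -7, -1, -9, -11, -11, 0]
  [6, 4, -6, -10, -5, -5, -6]
W^⊗4:
  [-28, -12, -17, -18, -14, -22, -12]
  [-19, -14, -8, -16, -18, -18, -7]
  [-26, -10, -15, -16, -12, -20, -10]
  [-23, -12, -12, -14, -14, -17, -10]
  [-7, -2, -5, -9, -6, -6, -5]
  [-19, -10, -10, -14, -14, -14, -10]
  [-12, -11, -5, -13, -4, -3, -8]
W^⊗5:
  [-35, -19, -24, -25, -21, -29, -19]
  [-26, -17, -17, -21, -21, -21, -17]
  [-33, -17, -22, -23, -19, -27, -17]
  [-30, -15, -19, -20, -19, -24, -14]
  [-14, -10, -5, -12, -9, -9, -7]
  [-26, -15, -15, -17, -17, -20, -13]
  [-19, -14, -8, -16, -18, -18, -7]
Answer: row 6 of W^⊗5 = [-19, -14, -8, -16, -18, -18, -7]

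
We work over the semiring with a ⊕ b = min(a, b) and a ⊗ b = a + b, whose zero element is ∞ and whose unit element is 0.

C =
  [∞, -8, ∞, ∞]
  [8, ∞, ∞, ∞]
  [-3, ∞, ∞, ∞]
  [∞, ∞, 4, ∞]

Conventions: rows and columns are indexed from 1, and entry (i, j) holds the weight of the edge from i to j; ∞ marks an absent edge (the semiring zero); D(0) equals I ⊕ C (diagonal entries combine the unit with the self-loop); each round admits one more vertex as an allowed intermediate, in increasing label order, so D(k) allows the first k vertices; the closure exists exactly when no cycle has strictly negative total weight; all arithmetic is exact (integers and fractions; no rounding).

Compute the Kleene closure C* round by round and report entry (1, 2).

D(0):
  [0, -8, ∞, ∞]
  [8, 0, ∞, ∞]
  [-3, ∞, 0, ∞]
  [∞, ∞, 4, 0]
D(1):
  [0, -8, ∞, ∞]
  [8, 0, ∞, ∞]
  [-3, -11, 0, ∞]
  [∞, ∞, 4, 0]
D(2):
  [0, -8, ∞, ∞]
  [8, 0, ∞, ∞]
  [-3, -11, 0, ∞]
  [∞, ∞, 4, 0]
D(3):
  [0, -8, ∞, ∞]
  [8, 0, ∞, ∞]
  [-3, -11, 0, ∞]
  [1, -7, 4, 0]
D(4):
  [0, -8, ∞, ∞]
  [8, 0, ∞, ∞]
  [-3, -11, 0, ∞]
  [1, -7, 4, 0]
Answer: C*[1][2] = -8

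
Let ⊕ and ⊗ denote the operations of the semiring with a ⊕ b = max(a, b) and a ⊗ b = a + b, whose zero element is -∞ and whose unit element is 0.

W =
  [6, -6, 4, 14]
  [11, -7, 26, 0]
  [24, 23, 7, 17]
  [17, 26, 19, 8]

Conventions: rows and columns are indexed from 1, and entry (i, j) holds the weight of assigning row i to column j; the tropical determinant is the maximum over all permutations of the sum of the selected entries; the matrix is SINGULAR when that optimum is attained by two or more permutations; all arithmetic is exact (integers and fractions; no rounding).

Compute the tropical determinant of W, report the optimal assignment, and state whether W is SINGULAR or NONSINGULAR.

σ = (1, 2, 3, 4): 6 + (-7) + 7 + 8 = 14
σ = (1, 2, 4, 3): 6 + (-7) + 17 + 19 = 35
σ = (1, 3, 2, 4): 6 + 26 + 23 + 8 = 63
σ = (1, 3, 4, 2): 6 + 26 + 17 + 26 = 75
σ = (1, 4, 2, 3): 6 + 0 + 23 + 19 = 48
σ = (1, 4, 3, 2): 6 + 0 + 7 + 26 = 39
σ = (2, 1, 3, 4): (-6) + 11 + 7 + 8 = 20
σ = (2, 1, 4, 3): (-6) + 11 + 17 + 19 = 41
σ = (2, 3, 1, 4): (-6) + 26 + 24 + 8 = 52
σ = (2, 3, 4, 1): (-6) + 26 + 17 + 17 = 54
σ = (2, 4, 1, 3): (-6) + 0 + 24 + 19 = 37
σ = (2, 4, 3, 1): (-6) + 0 + 7 + 17 = 18
σ = (3, 1, 2, 4): 4 + 11 + 23 + 8 = 46
σ = (3, 1, 4, 2): 4 + 11 + 17 + 26 = 58
σ = (3, 2, 1, 4): 4 + (-7) + 24 + 8 = 29
σ = (3, 2, 4, 1): 4 + (-7) + 17 + 17 = 31
σ = (3, 4, 1, 2): 4 + 0 + 24 + 26 = 54
σ = (3, 4, 2, 1): 4 + 0 + 23 + 17 = 44
σ = (4, 1, 2, 3): 14 + 11 + 23 + 19 = 67
σ = (4, 1, 3, 2): 14 + 11 + 7 + 26 = 58
σ = (4, 2, 1, 3): 14 + (-7) + 24 + 19 = 50
σ = (4, 2, 3, 1): 14 + (-7) + 7 + 17 = 31
σ = (4, 3, 1, 2): 14 + 26 + 24 + 26 = 90
σ = (4, 3, 2, 1): 14 + 26 + 23 + 17 = 80
Optimal value attained by: σ = (4, 3, 1, 2).
Answer: det⊕(W) = 90; verdict: NONSINGULAR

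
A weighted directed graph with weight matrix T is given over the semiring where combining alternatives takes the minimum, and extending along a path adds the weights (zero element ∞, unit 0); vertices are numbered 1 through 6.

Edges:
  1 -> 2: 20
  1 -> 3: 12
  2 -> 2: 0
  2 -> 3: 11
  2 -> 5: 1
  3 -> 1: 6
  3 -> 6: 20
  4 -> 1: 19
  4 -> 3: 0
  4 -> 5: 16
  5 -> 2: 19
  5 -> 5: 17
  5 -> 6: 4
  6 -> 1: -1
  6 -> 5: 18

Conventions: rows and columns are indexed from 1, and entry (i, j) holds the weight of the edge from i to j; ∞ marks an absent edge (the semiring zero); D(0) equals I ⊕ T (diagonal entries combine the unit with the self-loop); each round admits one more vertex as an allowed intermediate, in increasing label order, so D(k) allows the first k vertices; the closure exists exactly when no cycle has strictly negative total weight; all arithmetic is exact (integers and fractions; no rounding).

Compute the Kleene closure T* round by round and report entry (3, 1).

D(0):
  [0, 20, 12, ∞, ∞, ∞]
  [∞, 0, 11, ∞, 1, ∞]
  [6, ∞, 0, ∞, ∞, 20]
  [19, ∞, 0, 0, 16, ∞]
  [∞, 19, ∞, ∞, 0, 4]
  [-1, ∞, ∞, ∞, 18, 0]
D(1):
  [0, 20, 12, ∞, ∞, ∞]
  [∞, 0, 11, ∞, 1, ∞]
  [6, 26, 0, ∞, ∞, 20]
  [19, 39, 0, 0, 16, ∞]
  [∞, 19, ∞, ∞, 0, 4]
  [-1, 19, 11, ∞, 18, 0]
D(2):
  [0, 20, 12, ∞, 21, ∞]
  [∞, 0, 11, ∞, 1, ∞]
  [6, 26, 0, ∞, 27, 20]
  [19, 39, 0, 0, 16, ∞]
  [∞, 19, 30, ∞, 0, 4]
  [-1, 19, 11, ∞, 18, 0]
D(3):
  [0, 20, 12, ∞, 21, 32]
  [17, 0, 11, ∞, 1, 31]
  [6, 26, 0, ∞, 27, 20]
  [6, 26, 0, 0, 16, 20]
  [36, 19, 30, ∞, 0, 4]
  [-1, 19, 11, ∞, 18, 0]
D(4):
  [0, 20, 12, ∞, 21, 32]
  [17, 0, 11, ∞, 1, 31]
  [6, 26, 0, ∞, 27, 20]
  [6, 26, 0, 0, 16, 20]
  [36, 19, 30, ∞, 0, 4]
  [-1, 19, 11, ∞, 18, 0]
D(5):
  [0, 20, 12, ∞, 21, 25]
  [17, 0, 11, ∞, 1, 5]
  [6, 26, 0, ∞, 27, 20]
  [6, 26, 0, 0, 16, 20]
  [36, 19, 30, ∞, 0, 4]
  [-1, 19, 11, ∞, 18, 0]
D(6):
  [0, 20, 12, ∞, 21, 25]
  [4, 0, 11, ∞, 1, 5]
  [6, 26, 0, ∞, 27, 20]
  [6, 26, 0, 0, 16, 20]
  [3, 19, 15, ∞, 0, 4]
  [-1, 19, 11, ∞, 18, 0]
Answer: T*[3][1] = 6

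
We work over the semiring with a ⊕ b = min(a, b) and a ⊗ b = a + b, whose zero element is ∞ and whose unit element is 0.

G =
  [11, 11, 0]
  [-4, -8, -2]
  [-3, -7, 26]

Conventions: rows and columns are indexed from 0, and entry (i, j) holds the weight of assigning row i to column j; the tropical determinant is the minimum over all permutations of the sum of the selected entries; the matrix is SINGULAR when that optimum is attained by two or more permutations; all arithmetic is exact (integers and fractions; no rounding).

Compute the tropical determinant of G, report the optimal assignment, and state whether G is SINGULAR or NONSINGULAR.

σ = (0, 1, 2): 11 + (-8) + 26 = 29
σ = (0, 2, 1): 11 + (-2) + (-7) = 2
σ = (1, 0, 2): 11 + (-4) + 26 = 33
σ = (1, 2, 0): 11 + (-2) + (-3) = 6
σ = (2, 0, 1): 0 + (-4) + (-7) = -11
σ = (2, 1, 0): 0 + (-8) + (-3) = -11
Optimal value attained by: σ = (2, 0, 1).
Answer: det⊕(G) = -11; verdict: SINGULAR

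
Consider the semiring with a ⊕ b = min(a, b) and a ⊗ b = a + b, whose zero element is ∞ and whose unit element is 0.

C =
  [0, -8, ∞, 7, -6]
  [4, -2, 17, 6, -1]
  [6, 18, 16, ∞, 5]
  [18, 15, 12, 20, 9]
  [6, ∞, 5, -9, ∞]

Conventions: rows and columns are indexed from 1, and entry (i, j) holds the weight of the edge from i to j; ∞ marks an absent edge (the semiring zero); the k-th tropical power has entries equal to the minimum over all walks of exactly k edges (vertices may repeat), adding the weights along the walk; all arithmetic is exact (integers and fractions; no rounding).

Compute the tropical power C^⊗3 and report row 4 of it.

C^⊗2:
  [-4, -10, -1, -15, -9]
  [2, -4, 4, -10, -3]
  [6, -2, 10, -4, 0]
  [15, 10, 14, 0, 12]
  [6, -2, 3, 11, 0]
C^⊗3:
  [-6, -12, -4, -18, -11]
  [0, -6, 2, -12, -5]
  [2, -4, 5, -9, -3]
  [14, 7, 12, 3, 9]
  [2, -4, 5, -9, -3]
Answer: row 4 of C^⊗3 = [14, 7, 12, 3, 9]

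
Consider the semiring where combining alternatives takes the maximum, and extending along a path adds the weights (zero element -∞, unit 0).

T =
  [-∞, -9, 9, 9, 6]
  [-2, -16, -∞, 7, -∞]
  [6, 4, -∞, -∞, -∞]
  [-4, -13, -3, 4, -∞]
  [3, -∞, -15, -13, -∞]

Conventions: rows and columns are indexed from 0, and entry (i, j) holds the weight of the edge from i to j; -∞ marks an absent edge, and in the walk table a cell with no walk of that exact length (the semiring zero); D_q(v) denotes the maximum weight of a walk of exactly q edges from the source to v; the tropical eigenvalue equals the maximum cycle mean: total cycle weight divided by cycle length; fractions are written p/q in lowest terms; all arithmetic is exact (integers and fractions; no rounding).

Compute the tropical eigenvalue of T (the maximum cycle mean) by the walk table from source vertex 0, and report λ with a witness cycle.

q=0: [0, -∞, -∞, -∞, -∞]
q=1: [-∞, -9, 9, 9, 6]
q=2: [15, 13, 6, 13, -∞]
q=3: [12, 10, 24, 24, 21]
q=4: [30, 28, 21, 28, 18]
q=5: [27, 25, 39, 39, 36]
Optimal cycle mean attained by: cycle 0->2->0, total 9 + 6, length 2.
Answer: λ = 15/2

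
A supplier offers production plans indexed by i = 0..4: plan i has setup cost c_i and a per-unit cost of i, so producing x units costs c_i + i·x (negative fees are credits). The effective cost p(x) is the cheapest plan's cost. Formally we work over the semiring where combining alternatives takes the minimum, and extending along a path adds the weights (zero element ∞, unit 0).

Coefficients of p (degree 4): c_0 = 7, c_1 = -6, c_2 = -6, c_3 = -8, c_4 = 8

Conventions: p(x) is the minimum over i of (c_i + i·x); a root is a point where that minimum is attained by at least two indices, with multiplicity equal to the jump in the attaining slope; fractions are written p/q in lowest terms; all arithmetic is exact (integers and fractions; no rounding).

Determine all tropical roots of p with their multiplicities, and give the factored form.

hull edge (i=0, c=7) to (i=1, c=-6): slope -13, span 1
hull edge (i=1, c=-6) to (i=3, c=-8): slope -1, span 2
hull edge (i=3, c=-8) to (i=4, c=8): slope 16, span 1
Factored form: p(x) = 8 ⊗ (x ⊕ (-16)) ⊗ (x ⊕ 1) ⊗ (x ⊕ 1) ⊗ (x ⊕ 13)
Answer: roots = -16 (mult 1), 1 (mult 2), 13 (mult 1)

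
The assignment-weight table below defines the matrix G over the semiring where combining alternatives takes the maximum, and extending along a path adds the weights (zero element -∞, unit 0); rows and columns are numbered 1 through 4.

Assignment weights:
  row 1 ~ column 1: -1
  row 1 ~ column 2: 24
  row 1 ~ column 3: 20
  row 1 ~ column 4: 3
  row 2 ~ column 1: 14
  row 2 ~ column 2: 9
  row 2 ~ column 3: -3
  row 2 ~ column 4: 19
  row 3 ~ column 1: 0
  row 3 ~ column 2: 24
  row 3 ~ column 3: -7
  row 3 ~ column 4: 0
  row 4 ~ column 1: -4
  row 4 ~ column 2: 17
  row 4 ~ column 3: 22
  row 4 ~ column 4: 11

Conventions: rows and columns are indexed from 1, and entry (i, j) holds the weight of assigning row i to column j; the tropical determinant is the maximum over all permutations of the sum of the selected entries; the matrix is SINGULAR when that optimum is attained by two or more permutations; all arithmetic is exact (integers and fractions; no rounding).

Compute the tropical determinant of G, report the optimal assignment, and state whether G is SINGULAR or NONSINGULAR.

σ = (1, 2, 3, 4): (-1) + 9 + (-7) + 11 = 12
σ = (1, 2, 4, 3): (-1) + 9 + 0 + 22 = 30
σ = (1, 3, 2, 4): (-1) + (-3) + 24 + 11 = 31
σ = (1, 3, 4, 2): (-1) + (-3) + 0 + 17 = 13
σ = (1, 4, 2, 3): (-1) + 19 + 24 + 22 = 64
σ = (1, 4, 3, 2): (-1) + 19 + (-7) + 17 = 28
σ = (2, 1, 3, 4): 24 + 14 + (-7) + 11 = 42
σ = (2, 1, 4, 3): 24 + 14 + 0 + 22 = 60
σ = (2, 3, 1, 4): 24 + (-3) + 0 + 11 = 32
σ = (2, 3, 4, 1): 24 + (-3) + 0 + (-4) = 17
σ = (2, 4, 1, 3): 24 + 19 + 0 + 22 = 65
σ = (2, 4, 3, 1): 24 + 19 + (-7) + (-4) = 32
σ = (3, 1, 2, 4): 20 + 14 + 24 + 11 = 69
σ = (3, 1, 4, 2): 20 + 14 + 0 + 17 = 51
σ = (3, 2, 1, 4): 20 + 9 + 0 + 11 = 40
σ = (3, 2, 4, 1): 20 + 9 + 0 + (-4) = 25
σ = (3, 4, 1, 2): 20 + 19 + 0 + 17 = 56
σ = (3, 4, 2, 1): 20 + 19 + 24 + (-4) = 59
σ = (4, 1, 2, 3): 3 + 14 + 24 + 22 = 63
σ = (4, 1, 3, 2): 3 + 14 + (-7) + 17 = 27
σ = (4, 2, 1, 3): 3 + 9 + 0 + 22 = 34
σ = (4, 2, 3, 1): 3 + 9 + (-7) + (-4) = 1
σ = (4, 3, 1, 2): 3 + (-3) + 0 + 17 = 17
σ = (4, 3, 2, 1): 3 + (-3) + 24 + (-4) = 20
Optimal value attained by: σ = (3, 1, 2, 4).
Answer: det⊕(G) = 69; verdict: NONSINGULAR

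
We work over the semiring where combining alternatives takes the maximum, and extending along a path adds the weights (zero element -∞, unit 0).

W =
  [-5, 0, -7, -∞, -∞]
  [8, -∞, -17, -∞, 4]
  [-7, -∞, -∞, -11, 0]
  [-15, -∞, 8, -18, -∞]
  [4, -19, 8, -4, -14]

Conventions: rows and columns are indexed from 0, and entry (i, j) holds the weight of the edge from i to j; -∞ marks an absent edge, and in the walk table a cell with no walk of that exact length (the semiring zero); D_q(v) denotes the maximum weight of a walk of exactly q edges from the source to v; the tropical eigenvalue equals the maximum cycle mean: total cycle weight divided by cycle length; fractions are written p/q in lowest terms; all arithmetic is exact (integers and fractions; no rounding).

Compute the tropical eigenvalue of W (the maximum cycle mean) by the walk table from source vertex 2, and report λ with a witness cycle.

q=0: [-∞, -∞, 0, -∞, -∞]
q=1: [-7, -∞, -∞, -11, 0]
q=2: [4, -7, 8, -4, -14]
q=3: [1, 4, 4, -3, 8]
q=4: [12, 1, 16, 4, 8]
q=5: [12, 12, 16, 5, 16]
Optimal cycle mean attained by: cycle 0->1->0, total 0 + 8, length 2.
Answer: λ = 4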